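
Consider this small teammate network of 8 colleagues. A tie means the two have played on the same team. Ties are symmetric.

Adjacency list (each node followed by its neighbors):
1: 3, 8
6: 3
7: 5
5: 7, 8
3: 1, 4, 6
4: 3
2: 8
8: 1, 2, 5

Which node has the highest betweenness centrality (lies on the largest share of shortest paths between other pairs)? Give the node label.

8

Unnormalized betweenness of each node: 1:12, 2:0, 3:11, 4:0, 5:6, 6:0, 7:0, 8:14.
8 has the largest value, 14, making it the main broker — the node through which the most shortest paths run.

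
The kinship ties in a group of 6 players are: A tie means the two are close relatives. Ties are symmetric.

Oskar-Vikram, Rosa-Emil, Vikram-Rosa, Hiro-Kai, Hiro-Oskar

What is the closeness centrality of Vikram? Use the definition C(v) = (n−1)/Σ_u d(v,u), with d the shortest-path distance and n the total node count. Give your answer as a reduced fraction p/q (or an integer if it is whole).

Distances from Vikram: Emil:2, Hiro:2, Kai:3, Oskar:1, Rosa:1. Sum = 9.
n = 6, so closeness = 5/9.

5/9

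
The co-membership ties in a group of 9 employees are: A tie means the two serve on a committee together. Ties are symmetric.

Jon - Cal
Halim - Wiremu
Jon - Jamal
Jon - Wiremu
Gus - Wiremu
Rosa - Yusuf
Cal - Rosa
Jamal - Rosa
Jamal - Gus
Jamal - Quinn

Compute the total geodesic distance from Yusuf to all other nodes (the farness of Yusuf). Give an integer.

Distances from Yusuf: Cal:2, Gus:3, Halim:5, Jamal:2, Jon:3, Quinn:3, Rosa:1, Wiremu:4.
Sum = 2 + 3 + 5 + 2 + 3 + 3 + 1 + 4 = 23.

23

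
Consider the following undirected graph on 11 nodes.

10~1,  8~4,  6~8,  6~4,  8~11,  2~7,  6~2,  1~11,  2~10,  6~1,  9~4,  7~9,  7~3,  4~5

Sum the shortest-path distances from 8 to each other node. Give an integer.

21

Distances from 8: 1:2, 2:2, 3:4, 4:1, 5:2, 6:1, 7:3, 9:2, 10:3, 11:1.
Sum = 2 + 2 + 4 + 1 + 2 + 1 + 3 + 2 + 3 + 1 = 21.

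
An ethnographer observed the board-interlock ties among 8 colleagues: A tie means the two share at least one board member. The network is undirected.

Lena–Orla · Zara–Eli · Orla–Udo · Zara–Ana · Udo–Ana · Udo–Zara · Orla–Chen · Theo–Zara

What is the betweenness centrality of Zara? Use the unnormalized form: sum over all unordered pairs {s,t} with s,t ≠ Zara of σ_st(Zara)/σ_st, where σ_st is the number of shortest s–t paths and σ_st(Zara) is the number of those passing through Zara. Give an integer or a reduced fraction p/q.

11

Pairs whose geodesics pass through Zara — Orla–Theo: 1; Orla–Eli: 1; Theo–Eli: 1; Theo–Ana: 1; Theo–Udo: 1; Theo–Chen: 1; Theo–Lena: 1; Eli–Ana: 1; Eli–Udo: 1; Eli–Chen: 1; Eli–Lena: 1.
All other pairs contribute 0.
Summing the contributions gives betweenness(Zara) = 11.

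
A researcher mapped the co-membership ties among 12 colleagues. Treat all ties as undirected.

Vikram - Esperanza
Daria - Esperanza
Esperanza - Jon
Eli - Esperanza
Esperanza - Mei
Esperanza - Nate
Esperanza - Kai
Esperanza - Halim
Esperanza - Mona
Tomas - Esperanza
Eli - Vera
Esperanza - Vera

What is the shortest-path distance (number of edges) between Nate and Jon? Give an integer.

One shortest route is Nate – Esperanza – Jon, which uses 2 edges, and Nate and Jon are not directly tied, so nothing shorter exists. So d(Nate,Jon) = 2.

2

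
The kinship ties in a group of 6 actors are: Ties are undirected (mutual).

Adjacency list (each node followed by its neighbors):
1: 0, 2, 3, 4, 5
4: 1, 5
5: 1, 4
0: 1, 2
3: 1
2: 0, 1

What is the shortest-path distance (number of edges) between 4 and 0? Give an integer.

One shortest route is 4 – 1 – 0, which uses 2 edges, and 4 and 0 are not directly tied, so nothing shorter exists. So d(4,0) = 2.

2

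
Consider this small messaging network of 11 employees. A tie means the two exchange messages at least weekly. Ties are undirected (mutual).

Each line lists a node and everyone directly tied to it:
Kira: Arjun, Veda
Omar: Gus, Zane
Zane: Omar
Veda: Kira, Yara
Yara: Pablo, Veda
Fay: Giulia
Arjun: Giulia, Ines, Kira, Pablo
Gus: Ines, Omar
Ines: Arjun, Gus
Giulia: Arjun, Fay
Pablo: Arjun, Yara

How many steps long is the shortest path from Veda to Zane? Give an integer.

One shortest route is Veda – Kira – Arjun – Ines – Gus – Omar – Zane, which uses 6 edges, and at distance 5 from Veda we only reach {Omar}, which does not include Zane. So d(Veda,Zane) = 6.

6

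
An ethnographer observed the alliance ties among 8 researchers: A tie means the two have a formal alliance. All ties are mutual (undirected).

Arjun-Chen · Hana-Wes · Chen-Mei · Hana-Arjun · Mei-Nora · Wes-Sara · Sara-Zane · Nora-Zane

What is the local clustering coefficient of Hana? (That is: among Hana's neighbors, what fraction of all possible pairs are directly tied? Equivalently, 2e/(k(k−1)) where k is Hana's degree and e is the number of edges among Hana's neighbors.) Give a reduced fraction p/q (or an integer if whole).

Hana's neighbors: Arjun and Wes (k = 2).
Possible neighbor pairs: C(2,2) = 1. Edges among them: none → e = 0.
Clustering(Hana) = 0/1.

0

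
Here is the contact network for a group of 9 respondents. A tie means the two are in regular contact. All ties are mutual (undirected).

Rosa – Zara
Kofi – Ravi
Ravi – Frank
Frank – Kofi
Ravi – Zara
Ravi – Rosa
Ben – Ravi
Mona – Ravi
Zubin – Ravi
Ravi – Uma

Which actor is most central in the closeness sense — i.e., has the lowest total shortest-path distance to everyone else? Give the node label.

Ravi

Farness (sum of distances to all others) for each node — Ben:15, Frank:14, Kofi:14, Mona:15, Ravi:8, Rosa:14, Uma:15, Zara:14, Zubin:15.
The smallest farness is 8, for Ravi, so Ravi has the highest closeness.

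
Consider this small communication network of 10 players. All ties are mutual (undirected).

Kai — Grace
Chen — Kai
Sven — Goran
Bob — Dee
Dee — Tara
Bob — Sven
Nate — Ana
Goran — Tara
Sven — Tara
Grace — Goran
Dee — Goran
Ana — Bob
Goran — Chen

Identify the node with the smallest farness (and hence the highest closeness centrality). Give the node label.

Farness (sum of distances to all others) for each node — Ana:25, Bob:19, Chen:22, Dee:17, Goran:16, Grace:22, Kai:28, Nate:33, Sven:17, Tara:19.
The smallest farness is 16, for Goran, so Goran has the highest closeness.

Goran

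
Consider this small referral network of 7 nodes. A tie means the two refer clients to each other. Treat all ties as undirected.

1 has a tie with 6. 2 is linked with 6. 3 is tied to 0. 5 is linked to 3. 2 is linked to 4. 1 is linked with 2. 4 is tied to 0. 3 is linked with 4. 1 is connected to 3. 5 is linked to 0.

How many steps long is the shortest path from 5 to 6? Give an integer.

3

One shortest route is 5 – 3 – 1 – 6, which uses 3 edges, and at distance 2 from 5 we only reach {1, 4}, which does not include 6. So d(5,6) = 3.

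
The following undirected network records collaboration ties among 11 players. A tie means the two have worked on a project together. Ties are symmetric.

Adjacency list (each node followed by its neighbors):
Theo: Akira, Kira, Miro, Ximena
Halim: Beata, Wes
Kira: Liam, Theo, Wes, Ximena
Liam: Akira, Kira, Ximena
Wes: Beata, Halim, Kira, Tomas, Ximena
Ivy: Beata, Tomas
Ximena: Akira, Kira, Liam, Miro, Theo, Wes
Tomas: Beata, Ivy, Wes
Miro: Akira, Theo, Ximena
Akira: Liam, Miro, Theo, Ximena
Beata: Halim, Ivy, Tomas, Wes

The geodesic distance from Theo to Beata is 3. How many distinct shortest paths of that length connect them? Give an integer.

The shortest distance is 3. The length-3 paths are: Theo–Kira–Wes–Beata; Theo–Ximena–Wes–Beata.
That gives 2 distinct shortest paths.

2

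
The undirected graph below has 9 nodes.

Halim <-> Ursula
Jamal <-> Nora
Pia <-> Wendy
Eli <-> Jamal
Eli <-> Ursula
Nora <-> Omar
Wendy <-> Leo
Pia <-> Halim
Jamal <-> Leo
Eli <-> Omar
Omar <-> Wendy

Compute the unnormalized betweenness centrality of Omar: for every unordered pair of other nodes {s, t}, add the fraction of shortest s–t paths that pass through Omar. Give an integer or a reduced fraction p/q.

17/3

Pairs whose geodesics pass through Omar — Halim–Nora: 2/3; Ursula–Nora: 1/2; Ursula–Wendy: 1/2; Eli–Nora: 1/2; Eli–Wendy: 1; Eli–Pia: 1/2; Nora–Wendy: 1; Nora–Pia: 1.
All other pairs contribute 0.
Summing the contributions gives betweenness(Omar) = 17/3.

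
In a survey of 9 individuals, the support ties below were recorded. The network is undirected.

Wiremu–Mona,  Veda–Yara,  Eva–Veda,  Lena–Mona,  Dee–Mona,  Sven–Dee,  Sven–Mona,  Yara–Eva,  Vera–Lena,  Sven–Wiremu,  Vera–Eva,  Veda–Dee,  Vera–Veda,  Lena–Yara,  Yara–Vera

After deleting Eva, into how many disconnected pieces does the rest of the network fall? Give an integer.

1

Eva's neighbors (Veda, Vera, and Yara) remain reachable from one another through other ties, so the rest of the network stays in one piece.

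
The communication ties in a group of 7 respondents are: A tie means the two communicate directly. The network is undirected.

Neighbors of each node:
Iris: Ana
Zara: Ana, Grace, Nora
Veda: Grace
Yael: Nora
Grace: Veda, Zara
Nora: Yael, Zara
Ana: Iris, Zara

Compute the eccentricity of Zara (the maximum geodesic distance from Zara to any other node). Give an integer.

2

Distances from Zara: Ana:1, Grace:1, Iris:2, Nora:1, Veda:2, Yael:2.
The largest is 2 (to Iris, Veda, and Yael), so the eccentricity of Zara is 2.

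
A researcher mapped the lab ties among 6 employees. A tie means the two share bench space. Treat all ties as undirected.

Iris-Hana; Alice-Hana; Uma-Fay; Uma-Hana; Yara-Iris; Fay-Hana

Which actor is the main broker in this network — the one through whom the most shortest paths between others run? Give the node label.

Unnormalized betweenness of each node: Alice:0, Fay:0, Hana:8, Iris:4, Uma:0, Yara:0.
Hana has the largest value, 8, making it the main broker — the node through which the most shortest paths run.

Hana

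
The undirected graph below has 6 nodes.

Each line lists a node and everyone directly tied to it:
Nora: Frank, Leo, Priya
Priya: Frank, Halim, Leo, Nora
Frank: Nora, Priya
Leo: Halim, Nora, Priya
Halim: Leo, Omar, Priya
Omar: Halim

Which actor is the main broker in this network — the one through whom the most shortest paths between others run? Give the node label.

Unnormalized betweenness of each node: Frank:0, Halim:4, Leo:1, Nora:1/2, Omar:0, Priya:7/2.
Halim has the largest value, 4, making it the main broker — the node through which the most shortest paths run.

Halim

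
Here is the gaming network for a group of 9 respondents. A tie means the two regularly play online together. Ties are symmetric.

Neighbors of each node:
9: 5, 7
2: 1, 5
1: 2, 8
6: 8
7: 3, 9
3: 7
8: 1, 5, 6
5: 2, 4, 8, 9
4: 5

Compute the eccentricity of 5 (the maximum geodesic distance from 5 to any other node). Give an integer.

3

Distances from 5: 1:2, 2:1, 3:3, 4:1, 6:2, 7:2, 8:1, 9:1.
The largest is 3 (to 3), so the eccentricity of 5 is 3.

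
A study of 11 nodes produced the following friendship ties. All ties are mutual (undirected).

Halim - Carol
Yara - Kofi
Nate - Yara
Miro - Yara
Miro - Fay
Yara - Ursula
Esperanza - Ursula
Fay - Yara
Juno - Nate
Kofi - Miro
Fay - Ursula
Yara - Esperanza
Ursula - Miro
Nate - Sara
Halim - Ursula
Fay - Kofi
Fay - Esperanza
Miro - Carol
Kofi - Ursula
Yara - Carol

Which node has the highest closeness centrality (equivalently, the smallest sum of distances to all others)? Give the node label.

Yara

Farness (sum of distances to all others) for each node — Carol:19, Esperanza:19, Fay:17, Halim:23, Juno:27, Kofi:18, Miro:17, Nate:18, Sara:27, Ursula:16, Yara:13.
The smallest farness is 13, for Yara, so Yara has the highest closeness.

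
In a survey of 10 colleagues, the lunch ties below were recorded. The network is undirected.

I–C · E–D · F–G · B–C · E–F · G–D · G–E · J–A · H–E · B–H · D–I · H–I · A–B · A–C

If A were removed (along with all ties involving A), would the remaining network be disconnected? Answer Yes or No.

Removing A leaves {B, C, D, E, F, G, H, and I} with no path to {J}, so the network splits into 2 components. A is a cut vertex.

Yes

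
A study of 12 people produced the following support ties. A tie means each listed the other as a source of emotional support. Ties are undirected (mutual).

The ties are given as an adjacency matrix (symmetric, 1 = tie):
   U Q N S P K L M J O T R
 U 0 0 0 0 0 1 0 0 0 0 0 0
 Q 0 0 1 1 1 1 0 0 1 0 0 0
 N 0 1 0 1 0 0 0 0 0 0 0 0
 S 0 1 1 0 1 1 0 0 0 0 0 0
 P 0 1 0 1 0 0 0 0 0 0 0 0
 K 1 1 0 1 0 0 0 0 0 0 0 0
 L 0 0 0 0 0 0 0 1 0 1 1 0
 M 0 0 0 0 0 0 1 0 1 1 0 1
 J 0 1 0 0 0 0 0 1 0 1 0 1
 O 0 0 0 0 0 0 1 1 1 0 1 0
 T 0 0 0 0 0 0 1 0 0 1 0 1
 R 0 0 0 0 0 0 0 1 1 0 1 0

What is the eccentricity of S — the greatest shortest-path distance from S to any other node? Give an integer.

Distances from S: J:2, K:1, L:4, M:3, N:1, O:3, P:1, Q:1, R:3, T:4, U:2.
The largest is 4 (to T and L), so the eccentricity of S is 4.

4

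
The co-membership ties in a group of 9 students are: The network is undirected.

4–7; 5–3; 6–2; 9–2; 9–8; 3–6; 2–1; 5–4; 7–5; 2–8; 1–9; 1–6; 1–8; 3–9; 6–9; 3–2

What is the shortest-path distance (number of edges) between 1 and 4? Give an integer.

One shortest route is 1 – 9 – 3 – 5 – 4, which uses 4 edges, and at distance 3 from 1 we only reach {5}, which does not include 4. So d(1,4) = 4.

4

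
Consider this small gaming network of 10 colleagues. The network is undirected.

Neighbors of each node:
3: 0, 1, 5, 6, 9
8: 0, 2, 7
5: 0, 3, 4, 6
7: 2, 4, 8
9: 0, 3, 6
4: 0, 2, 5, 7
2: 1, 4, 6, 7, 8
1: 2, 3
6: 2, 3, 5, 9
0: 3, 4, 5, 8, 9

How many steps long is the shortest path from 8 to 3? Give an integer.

One shortest route is 8 – 0 – 3, which uses 2 edges, and 8 and 3 are not directly tied, so nothing shorter exists. So d(8,3) = 2.

2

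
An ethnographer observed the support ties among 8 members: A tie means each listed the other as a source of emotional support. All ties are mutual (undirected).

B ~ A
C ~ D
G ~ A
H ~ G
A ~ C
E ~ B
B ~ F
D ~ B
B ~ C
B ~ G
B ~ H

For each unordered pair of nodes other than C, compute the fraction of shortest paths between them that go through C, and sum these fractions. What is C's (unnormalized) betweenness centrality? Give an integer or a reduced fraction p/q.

Pairs whose geodesics pass through C — A–D: 1/2.
All other pairs contribute 0.
Summing the contributions gives betweenness(C) = 1/2.

1/2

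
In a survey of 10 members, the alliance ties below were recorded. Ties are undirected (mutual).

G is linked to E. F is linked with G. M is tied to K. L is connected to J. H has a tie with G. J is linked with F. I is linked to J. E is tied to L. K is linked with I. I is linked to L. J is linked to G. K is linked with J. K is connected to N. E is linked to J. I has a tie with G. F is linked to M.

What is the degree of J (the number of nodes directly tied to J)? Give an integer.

6

J is directly tied to E, F, G, I, K, and L. That is 6 neighbors, so the degree of J is 6.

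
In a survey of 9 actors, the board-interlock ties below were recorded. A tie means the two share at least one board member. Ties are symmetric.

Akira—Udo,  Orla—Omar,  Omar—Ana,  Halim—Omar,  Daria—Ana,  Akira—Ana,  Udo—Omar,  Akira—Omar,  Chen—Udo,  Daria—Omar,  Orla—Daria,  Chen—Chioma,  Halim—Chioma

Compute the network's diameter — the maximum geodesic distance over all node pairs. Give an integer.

Eccentricity of each node (its greatest distance to any other): Akira:3, Ana:3, Chen:3, Chioma:3, Daria:3, Halim:2, Omar:2, Orla:3, Udo:2.
The maximum eccentricity is 3, realized for instance by the pair Akira–Chioma via Akira – Udo – Chen – Chioma. So the diameter is 3.

3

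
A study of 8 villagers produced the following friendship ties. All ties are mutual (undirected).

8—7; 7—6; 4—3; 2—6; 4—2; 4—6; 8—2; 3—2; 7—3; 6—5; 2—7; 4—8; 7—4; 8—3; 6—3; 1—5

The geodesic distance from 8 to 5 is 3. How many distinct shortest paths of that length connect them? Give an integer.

4

The shortest distance is 3. The length-3 paths are: 8–4–6–5; 8–7–6–5; 8–3–6–5; 8–2–6–5.
That gives 4 distinct shortest paths.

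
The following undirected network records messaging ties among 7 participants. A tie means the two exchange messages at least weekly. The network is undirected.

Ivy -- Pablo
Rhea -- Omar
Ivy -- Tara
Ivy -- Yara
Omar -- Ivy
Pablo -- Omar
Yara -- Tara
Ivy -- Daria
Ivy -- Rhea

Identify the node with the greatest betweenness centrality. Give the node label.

Ivy

Unnormalized betweenness of each node: Daria:0, Ivy:23/2, Omar:1/2, Pablo:0, Rhea:0, Tara:0, Yara:0.
Ivy has the largest value, 23/2, making it the main broker — the node through which the most shortest paths run.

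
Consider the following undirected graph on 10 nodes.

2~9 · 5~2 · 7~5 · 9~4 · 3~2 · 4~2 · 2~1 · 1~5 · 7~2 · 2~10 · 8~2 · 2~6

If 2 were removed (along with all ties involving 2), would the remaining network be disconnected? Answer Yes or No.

Yes

Removing 2 leaves {1, 5, and 7} with no path to {8}, so the network splits into 6 components. 2 is a cut vertex.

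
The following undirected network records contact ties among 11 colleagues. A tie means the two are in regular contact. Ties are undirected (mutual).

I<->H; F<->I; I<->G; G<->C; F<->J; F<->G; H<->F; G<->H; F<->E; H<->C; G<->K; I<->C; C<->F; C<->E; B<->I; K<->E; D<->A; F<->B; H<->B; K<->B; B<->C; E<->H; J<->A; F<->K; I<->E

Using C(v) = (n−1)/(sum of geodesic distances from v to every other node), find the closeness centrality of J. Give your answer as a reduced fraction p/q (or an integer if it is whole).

Distances from J: A:1, B:2, C:2, D:2, E:2, F:1, G:2, H:2, I:2, K:2. Sum = 18.
n = 11, so closeness = 10/18 = 5/9.

5/9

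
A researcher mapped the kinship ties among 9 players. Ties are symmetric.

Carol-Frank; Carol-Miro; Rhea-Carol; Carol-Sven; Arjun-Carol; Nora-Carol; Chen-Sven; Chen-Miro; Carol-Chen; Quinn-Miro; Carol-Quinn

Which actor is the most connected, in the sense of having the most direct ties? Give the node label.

Carol

Degrees — Arjun:1, Carol:8, Chen:3, Frank:1, Miro:3, Nora:1, Quinn:2, Rhea:1, Sven:2.
The maximum is 8, attained only by Carol.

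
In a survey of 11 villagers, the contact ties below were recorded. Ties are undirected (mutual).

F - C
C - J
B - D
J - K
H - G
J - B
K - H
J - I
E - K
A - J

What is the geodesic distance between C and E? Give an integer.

One shortest route is C – J – K – E, which uses 3 edges, and at distance 2 from C we only reach {A, B, I, K}, which does not include E. So d(C,E) = 3.

3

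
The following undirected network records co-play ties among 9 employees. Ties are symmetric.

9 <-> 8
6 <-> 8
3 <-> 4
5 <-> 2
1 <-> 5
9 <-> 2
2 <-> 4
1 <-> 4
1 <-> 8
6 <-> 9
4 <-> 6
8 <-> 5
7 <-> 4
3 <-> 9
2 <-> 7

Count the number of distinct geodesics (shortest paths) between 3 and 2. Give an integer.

2

The shortest distance is 2. The length-2 paths are: 3–4–2; 3–9–2.
That gives 2 distinct shortest paths.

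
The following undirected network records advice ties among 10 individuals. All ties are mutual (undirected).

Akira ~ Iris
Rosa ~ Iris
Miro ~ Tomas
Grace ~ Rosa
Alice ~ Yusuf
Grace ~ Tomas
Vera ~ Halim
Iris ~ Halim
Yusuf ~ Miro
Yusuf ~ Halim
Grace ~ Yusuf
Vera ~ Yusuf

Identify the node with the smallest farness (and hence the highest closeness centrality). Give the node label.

Yusuf

Farness (sum of distances to all others) for each node — Akira:26, Alice:22, Grace:16, Halim:16, Iris:18, Miro:20, Rosa:19, Tomas:22, Vera:19, Yusuf:14.
The smallest farness is 14, for Yusuf, so Yusuf has the highest closeness.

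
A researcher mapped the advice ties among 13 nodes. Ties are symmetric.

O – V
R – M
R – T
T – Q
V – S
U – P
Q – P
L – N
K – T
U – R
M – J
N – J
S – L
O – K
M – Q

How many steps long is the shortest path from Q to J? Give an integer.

2

One shortest route is Q – M – J, which uses 2 edges, and Q and J are not directly tied, so nothing shorter exists. So d(Q,J) = 2.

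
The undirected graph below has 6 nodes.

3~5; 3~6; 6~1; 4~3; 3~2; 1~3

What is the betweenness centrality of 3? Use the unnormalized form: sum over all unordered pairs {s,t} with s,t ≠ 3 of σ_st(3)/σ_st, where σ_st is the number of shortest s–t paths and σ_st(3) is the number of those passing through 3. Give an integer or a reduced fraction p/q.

Pairs whose geodesics pass through 3 — 2–4: 1; 2–1: 1; 2–5: 1; 2–6: 1; 4–1: 1; 4–5: 1; 4–6: 1; 1–5: 1; 5–6: 1.
All other pairs contribute 0.
Summing the contributions gives betweenness(3) = 9.

9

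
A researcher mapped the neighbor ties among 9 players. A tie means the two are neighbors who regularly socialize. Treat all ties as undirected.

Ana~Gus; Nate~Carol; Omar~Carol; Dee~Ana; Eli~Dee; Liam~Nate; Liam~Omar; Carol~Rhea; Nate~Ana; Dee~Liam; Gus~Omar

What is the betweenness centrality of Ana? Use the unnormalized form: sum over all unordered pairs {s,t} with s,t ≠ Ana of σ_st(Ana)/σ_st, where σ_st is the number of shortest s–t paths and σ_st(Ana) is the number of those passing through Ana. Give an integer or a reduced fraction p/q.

16/3

Pairs whose geodesics pass through Ana — Gus–Eli: 1; Gus–Nate: 1; Gus–Dee: 1; Rhea–Eli: 1/3; Rhea–Dee: 1/3; Eli–Nate: 1/2; Eli–Carol: 1/3; Nate–Dee: 1/2; Carol–Dee: 1/3.
All other pairs contribute 0.
Summing the contributions gives betweenness(Ana) = 16/3.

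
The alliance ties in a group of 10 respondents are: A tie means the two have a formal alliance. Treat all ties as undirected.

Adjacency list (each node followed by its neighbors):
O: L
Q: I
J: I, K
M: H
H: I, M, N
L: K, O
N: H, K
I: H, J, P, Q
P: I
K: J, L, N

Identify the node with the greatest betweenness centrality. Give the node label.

Unnormalized betweenness of each node: H:11, I:17, J:9, K:15, L:8, M:0, N:6, O:0, P:0, Q:0.
I has the largest value, 17, making it the main broker — the node through which the most shortest paths run.

I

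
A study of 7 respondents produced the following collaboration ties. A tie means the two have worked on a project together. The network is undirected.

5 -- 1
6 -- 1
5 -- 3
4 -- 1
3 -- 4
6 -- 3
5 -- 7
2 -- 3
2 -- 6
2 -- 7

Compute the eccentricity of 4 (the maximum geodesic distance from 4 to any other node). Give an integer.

3

Distances from 4: 1:1, 2:2, 3:1, 5:2, 6:2, 7:3.
The largest is 3 (to 7), so the eccentricity of 4 is 3.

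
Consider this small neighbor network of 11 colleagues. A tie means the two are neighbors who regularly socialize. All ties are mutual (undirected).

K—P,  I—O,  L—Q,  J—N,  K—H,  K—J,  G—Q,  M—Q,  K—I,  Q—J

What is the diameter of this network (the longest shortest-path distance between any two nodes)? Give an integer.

Eccentricity of each node (its greatest distance to any other): G:5, H:4, I:4, J:3, K:3, L:5, M:5, N:4, O:5, P:4, Q:4.
The maximum eccentricity is 5, realized for instance by the pair M–O via M – Q – J – K – I – O. So the diameter is 5.

5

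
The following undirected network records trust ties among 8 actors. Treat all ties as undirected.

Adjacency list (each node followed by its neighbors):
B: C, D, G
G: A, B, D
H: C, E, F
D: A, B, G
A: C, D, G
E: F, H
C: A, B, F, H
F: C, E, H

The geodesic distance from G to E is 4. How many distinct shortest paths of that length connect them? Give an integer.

4

The shortest distance is 4. The length-4 paths are: G–A–C–H–E; G–B–C–H–E; G–A–C–F–E; G–B–C–F–E.
That gives 4 distinct shortest paths.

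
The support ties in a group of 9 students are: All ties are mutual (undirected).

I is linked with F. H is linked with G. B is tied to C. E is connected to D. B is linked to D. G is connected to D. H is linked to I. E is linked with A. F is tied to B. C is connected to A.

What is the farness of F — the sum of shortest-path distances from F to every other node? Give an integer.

17

Distances from F: A:3, B:1, C:2, D:2, E:3, G:3, H:2, I:1.
Sum = 3 + 1 + 2 + 2 + 3 + 3 + 2 + 1 = 17.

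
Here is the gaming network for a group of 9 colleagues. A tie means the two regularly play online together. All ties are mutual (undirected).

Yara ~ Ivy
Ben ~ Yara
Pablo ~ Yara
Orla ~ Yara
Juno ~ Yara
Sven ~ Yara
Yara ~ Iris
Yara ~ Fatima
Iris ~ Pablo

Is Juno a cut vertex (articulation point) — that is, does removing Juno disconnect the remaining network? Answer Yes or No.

No

Even without Juno, every remaining node can still reach every other (the residual graph is connected), so Juno is not a cut vertex.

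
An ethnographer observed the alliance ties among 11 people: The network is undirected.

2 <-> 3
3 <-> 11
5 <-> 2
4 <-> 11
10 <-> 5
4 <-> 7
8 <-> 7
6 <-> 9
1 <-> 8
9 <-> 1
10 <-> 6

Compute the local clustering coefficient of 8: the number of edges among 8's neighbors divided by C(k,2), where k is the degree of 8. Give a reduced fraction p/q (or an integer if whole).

8's neighbors: 1 and 7 (k = 2).
Possible neighbor pairs: C(2,2) = 1. Edges among them: none → e = 0.
Clustering(8) = 0/1.

0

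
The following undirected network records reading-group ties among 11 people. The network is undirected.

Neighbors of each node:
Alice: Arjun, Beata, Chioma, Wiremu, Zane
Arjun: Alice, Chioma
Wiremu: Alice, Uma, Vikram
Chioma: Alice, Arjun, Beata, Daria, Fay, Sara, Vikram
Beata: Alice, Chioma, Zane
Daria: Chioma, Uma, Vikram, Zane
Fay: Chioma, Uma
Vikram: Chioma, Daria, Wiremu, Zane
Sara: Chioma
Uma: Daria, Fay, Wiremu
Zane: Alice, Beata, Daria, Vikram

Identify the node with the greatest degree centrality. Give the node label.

Degrees — Alice:5, Arjun:2, Beata:3, Chioma:7, Daria:4, Fay:2, Sara:1, Uma:3, Vikram:4, Wiremu:3, Zane:4.
The maximum is 7, attained only by Chioma.

Chioma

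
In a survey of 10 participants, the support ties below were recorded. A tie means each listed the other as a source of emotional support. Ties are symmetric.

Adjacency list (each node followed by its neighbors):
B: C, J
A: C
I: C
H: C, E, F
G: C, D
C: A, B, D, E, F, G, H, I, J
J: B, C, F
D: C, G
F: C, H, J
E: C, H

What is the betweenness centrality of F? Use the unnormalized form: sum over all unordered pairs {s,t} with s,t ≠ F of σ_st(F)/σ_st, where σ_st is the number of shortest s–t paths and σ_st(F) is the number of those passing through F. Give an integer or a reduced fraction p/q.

Pairs whose geodesics pass through F — J–H: 1/2.
All other pairs contribute 0.
Summing the contributions gives betweenness(F) = 1/2.

1/2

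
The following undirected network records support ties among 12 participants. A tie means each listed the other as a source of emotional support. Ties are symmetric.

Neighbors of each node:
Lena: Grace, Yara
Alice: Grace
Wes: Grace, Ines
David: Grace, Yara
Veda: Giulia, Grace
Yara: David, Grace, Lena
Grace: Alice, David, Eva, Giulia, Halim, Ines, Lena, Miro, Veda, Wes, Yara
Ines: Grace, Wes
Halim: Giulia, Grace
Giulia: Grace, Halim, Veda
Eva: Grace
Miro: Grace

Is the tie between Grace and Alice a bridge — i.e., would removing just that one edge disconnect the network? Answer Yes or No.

Without the Grace–Alice edge there is no alternate route between Grace and Alice, so the network disconnects. It is a bridge.

Yes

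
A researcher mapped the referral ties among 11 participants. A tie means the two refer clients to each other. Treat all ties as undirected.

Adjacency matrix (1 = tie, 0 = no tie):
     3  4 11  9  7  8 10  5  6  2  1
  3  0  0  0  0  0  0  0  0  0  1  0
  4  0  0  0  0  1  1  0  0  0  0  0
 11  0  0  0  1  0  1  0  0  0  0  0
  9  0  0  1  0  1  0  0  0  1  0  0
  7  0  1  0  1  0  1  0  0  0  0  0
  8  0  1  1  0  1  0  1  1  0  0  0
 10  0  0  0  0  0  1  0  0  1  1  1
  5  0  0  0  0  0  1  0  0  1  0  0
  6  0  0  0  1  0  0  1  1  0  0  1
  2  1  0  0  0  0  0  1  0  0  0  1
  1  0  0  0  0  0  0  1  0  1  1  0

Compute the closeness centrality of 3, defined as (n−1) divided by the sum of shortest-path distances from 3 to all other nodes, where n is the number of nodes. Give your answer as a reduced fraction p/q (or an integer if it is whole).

Distances from 3: 1:2, 2:1, 4:4, 5:4, 6:3, 7:4, 8:3, 9:4, 10:2, 11:4. Sum = 31.
n = 11, so closeness = 10/31.

10/31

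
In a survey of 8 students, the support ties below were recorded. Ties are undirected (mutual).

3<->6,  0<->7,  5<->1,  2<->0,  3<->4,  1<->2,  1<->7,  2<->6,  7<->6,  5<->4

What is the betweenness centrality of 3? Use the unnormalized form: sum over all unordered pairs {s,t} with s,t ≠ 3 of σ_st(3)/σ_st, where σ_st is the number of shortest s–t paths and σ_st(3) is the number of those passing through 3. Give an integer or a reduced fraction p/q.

17/6

Pairs whose geodesics pass through 3 — 0–4: 2/4; 2–4: 1/2; 5–6: 1/3; 4–6: 1; 4–7: 1/2.
All other pairs contribute 0.
Summing the contributions gives betweenness(3) = 17/6.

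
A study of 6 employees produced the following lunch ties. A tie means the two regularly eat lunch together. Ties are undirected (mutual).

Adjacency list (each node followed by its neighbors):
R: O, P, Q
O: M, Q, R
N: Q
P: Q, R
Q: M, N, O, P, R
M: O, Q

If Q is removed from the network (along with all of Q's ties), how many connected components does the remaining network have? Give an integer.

2

Without Q, the remaining ties split the others into: {M, O, P, R}; {N}.
That's 2 separate components.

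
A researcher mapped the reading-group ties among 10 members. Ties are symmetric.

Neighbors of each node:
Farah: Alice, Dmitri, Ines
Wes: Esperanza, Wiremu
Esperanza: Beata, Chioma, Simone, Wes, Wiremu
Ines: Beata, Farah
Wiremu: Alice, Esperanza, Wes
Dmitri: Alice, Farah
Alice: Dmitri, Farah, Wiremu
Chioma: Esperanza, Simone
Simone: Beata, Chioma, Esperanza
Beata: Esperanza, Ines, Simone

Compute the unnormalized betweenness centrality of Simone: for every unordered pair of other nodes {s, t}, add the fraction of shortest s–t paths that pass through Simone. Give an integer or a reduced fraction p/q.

Pairs whose geodesics pass through Simone — Beata–Chioma: 1/2; Chioma–Farah: 1/3; Chioma–Ines: 1/2.
All other pairs contribute 0.
Summing the contributions gives betweenness(Simone) = 4/3.

4/3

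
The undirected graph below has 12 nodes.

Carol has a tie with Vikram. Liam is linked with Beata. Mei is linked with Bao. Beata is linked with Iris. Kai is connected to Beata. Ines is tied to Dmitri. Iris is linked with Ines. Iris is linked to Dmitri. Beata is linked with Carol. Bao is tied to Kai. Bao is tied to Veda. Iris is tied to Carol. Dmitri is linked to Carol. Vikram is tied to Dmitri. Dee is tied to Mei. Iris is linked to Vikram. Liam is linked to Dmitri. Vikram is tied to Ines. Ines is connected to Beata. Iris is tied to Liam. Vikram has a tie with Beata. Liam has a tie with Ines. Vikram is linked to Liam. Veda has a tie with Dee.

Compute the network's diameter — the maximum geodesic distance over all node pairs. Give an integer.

Eccentricity of each node (its greatest distance to any other): Bao:4, Beata:4, Carol:5, Dee:6, Dmitri:6, Ines:5, Iris:5, Kai:3, Liam:5, Mei:5, Veda:5, Vikram:5.
The maximum eccentricity is 6, realized for instance by the pair Dee–Dmitri via Dee – Mei – Bao – Kai – Beata – Ines – Dmitri. So the diameter is 6.

6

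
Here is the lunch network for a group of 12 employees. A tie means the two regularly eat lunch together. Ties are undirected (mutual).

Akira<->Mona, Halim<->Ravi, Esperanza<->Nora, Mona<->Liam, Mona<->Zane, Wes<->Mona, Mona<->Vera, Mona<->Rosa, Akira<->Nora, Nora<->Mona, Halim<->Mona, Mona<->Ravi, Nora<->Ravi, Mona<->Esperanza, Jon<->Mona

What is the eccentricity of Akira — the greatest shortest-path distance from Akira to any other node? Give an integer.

Distances from Akira: Esperanza:2, Halim:2, Jon:2, Liam:2, Mona:1, Nora:1, Ravi:2, Rosa:2, Vera:2, Wes:2, Zane:2.
The largest is 2 (to Wes, Rosa, Jon, Liam, Vera, Halim, Esperanza, Ravi, and Zane), so the eccentricity of Akira is 2.

2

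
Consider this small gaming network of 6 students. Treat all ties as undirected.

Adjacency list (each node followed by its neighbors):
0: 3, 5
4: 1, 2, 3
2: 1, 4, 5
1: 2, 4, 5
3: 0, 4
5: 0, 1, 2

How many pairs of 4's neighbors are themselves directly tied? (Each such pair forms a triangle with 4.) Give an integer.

1

4's neighbors: 1, 2, and 3.
Neighbor pairs that are themselves tied: 4–1–2. Each forms one triangle with 4, for 1 in total.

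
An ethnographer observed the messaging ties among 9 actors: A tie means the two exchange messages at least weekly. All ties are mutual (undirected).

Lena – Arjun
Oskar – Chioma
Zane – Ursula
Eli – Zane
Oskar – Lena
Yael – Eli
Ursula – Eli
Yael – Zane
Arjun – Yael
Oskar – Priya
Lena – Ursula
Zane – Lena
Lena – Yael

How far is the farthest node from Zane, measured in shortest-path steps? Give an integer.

3

Distances from Zane: Arjun:2, Chioma:3, Eli:1, Lena:1, Oskar:2, Priya:3, Ursula:1, Yael:1.
The largest is 3 (to Priya and Chioma), so the eccentricity of Zane is 3.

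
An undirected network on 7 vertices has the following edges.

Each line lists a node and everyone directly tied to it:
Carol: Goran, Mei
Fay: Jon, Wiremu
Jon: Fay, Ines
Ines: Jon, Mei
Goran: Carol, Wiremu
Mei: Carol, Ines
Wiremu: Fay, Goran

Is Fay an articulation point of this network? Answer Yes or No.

Even without Fay, every remaining node can still reach every other (the residual graph is connected), so Fay is not a cut vertex.

No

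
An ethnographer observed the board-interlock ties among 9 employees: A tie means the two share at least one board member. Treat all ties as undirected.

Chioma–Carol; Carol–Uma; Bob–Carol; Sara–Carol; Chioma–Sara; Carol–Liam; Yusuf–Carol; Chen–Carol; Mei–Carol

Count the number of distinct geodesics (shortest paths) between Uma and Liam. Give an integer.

The shortest distance is 2, and the only length-2 path is Uma–Carol–Liam. So there is exactly 1 shortest path.

1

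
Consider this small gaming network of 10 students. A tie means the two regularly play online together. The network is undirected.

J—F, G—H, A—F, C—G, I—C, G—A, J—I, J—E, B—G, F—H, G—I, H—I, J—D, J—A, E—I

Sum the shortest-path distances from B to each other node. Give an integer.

Distances from B: A:2, C:2, D:4, E:3, F:3, G:1, H:2, I:2, J:3.
Sum = 2 + 2 + 4 + 3 + 3 + 1 + 2 + 2 + 3 = 22.

22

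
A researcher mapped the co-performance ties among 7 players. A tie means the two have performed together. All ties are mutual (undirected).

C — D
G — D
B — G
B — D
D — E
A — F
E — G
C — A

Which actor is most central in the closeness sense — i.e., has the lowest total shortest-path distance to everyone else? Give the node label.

Farness (sum of distances to all others) for each node — A:13, B:13, C:10, D:9, E:13, F:18, G:12.
The smallest farness is 9, for D, so D has the highest closeness.

D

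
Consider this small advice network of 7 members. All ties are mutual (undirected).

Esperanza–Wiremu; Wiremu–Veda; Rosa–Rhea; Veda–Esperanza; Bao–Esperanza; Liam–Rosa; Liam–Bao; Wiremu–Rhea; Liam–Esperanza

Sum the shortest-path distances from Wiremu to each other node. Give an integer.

Distances from Wiremu: Bao:2, Esperanza:1, Liam:2, Rhea:1, Rosa:2, Veda:1.
Sum = 2 + 1 + 2 + 1 + 2 + 1 = 9.

9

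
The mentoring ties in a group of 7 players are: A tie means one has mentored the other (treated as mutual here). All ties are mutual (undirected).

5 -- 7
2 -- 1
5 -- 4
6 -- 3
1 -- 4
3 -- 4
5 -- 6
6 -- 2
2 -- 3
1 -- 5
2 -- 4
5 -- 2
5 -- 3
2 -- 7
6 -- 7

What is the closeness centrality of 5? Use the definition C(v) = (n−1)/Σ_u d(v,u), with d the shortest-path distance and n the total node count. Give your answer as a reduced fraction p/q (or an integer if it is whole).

Distances from 5: 1:1, 2:1, 3:1, 4:1, 6:1, 7:1. Sum = 6.
n = 7, so closeness = 6/6 = 1.

1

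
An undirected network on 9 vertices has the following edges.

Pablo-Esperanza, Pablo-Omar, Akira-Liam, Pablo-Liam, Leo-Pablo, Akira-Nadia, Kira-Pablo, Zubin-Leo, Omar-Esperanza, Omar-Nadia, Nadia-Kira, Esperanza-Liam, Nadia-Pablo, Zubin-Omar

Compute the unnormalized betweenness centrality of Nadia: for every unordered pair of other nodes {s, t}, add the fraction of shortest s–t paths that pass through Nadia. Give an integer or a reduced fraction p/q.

29/6

Pairs whose geodesics pass through Nadia — Akira–Kira: 1; Akira–Leo: 1/2; Akira–Zubin: 1; Akira–Pablo: 1/2; Akira–Omar: 1; Kira–Zubin: 1/3; Kira–Omar: 1/2.
All other pairs contribute 0.
Summing the contributions gives betweenness(Nadia) = 29/6.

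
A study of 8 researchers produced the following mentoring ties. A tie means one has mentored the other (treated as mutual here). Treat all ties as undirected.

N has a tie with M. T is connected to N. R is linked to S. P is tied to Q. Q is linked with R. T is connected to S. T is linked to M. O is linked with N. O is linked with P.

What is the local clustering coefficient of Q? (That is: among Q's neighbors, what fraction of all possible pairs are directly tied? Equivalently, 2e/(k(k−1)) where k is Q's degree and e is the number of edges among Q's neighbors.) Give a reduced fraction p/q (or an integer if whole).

Q's neighbors: P and R (k = 2).
Possible neighbor pairs: C(2,2) = 1. Edges among them: none → e = 0.
Clustering(Q) = 0/1.

0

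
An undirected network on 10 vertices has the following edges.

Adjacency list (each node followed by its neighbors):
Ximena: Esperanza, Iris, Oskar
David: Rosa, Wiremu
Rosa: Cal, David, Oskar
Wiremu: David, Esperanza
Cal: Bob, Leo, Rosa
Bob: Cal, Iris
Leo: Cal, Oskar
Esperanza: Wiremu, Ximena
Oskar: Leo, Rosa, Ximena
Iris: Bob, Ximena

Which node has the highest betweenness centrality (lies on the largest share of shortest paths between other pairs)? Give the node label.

Ximena

Unnormalized betweenness of each node: Bob:35/12, Cal:41/6, David:53/12, Esperanza:25/6, Iris:41/12, Leo:17/12, Oskar:49/6, Rosa:19/2, Wiremu:31/12, Ximena:127/12.
Ximena has the largest value, 127/12, making it the main broker — the node through which the most shortest paths run.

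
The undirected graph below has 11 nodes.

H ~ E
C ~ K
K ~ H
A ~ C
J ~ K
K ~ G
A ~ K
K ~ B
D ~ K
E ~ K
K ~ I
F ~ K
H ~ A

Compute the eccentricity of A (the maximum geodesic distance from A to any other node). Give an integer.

2

Distances from A: B:2, C:1, D:2, E:2, F:2, G:2, H:1, I:2, J:2, K:1.
The largest is 2 (to J, G, F, E, D, I, and B), so the eccentricity of A is 2.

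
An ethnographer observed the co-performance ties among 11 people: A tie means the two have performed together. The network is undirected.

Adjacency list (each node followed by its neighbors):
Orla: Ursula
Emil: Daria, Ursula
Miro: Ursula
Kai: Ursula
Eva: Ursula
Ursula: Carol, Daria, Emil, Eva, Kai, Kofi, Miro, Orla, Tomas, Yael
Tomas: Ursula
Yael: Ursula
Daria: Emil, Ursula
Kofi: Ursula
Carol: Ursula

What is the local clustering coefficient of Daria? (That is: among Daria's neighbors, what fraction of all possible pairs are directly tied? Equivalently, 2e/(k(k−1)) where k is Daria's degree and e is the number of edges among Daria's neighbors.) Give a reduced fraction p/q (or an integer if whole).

Daria's neighbors: Emil and Ursula (k = 2).
Possible neighbor pairs: C(2,2) = 1. Edges among them: Emil–Ursula → e = 1.
Clustering(Daria) = 1/1.

1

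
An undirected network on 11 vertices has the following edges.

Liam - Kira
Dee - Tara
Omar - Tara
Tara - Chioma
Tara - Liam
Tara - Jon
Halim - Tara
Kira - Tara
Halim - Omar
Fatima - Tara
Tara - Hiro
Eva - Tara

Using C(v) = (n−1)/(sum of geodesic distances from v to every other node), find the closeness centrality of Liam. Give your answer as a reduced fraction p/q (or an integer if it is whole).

Distances from Liam: Chioma:2, Dee:2, Eva:2, Fatima:2, Halim:2, Hiro:2, Jon:2, Kira:1, Omar:2, Tara:1. Sum = 18.
n = 11, so closeness = 10/18 = 5/9.

5/9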